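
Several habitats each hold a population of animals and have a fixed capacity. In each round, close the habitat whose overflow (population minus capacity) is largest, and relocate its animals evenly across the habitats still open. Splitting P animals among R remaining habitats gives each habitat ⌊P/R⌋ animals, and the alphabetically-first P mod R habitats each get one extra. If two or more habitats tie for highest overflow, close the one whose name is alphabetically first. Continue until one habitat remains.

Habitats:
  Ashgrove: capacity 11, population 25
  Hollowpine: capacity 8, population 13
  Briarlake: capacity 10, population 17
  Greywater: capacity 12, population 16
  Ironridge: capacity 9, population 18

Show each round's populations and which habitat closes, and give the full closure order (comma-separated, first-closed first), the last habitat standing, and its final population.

Closure order: Ashgrove, Ironridge, Briarlake, Hollowpine
Last habitat: Greywater with 89 animals

Round 1: Ashgrove=25 Briarlake=17 Greywater=16 Hollowpine=13 Ironridge=18 → close Ashgrove (overflow 14)
  25÷4 = 6 each, +1 to first 1
Round 2: Briarlake=24 Greywater=22 Hollowpine=19 Ironridge=24 → close Ironridge (overflow 15)
  24÷3 = 8 each, +1 to first 0
Round 3: Briarlake=32 Greywater=30 Hollowpine=27 → close Briarlake (overflow 22)
  32÷2 = 16 each, +1 to first 0
Round 4: Greywater=46 Hollowpine=43 → close Hollowpine (overflow 35)
  43÷1 = 43 each, +1 to first 0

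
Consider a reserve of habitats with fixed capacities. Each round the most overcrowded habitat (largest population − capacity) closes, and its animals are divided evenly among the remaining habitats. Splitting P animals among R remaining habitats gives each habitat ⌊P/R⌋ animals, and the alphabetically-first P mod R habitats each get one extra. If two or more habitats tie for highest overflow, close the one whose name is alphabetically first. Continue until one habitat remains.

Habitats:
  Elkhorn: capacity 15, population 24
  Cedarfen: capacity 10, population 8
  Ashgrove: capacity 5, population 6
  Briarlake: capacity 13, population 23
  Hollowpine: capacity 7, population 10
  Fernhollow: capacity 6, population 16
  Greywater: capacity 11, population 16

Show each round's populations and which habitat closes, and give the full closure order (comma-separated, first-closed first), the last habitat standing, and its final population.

Round 1: Ashgrove=6 Briarlake=23 Cedarfen=8 Elkhorn=24 Fernhollow=16 Greywater=16 Hollowpine=10 → close Briarlake (overflow 10)
  23÷6 = 3 each, +1 to first 5
Round 2: Ashgrove=10 Cedarfen=12 Elkhorn=28 Fernhollow=20 Greywater=20 Hollowpine=13 → close Fernhollow (overflow 14)
  20÷5 = 4 each, +1 to first 0
Round 3: Ashgrove=14 Cedarfen=16 Elkhorn=32 Greywater=24 Hollowpine=17 → close Elkhorn (overflow 17)
  32÷4 = 8 each, +1 to first 0
Round 4: Ashgrove=22 Cedarfen=24 Greywater=32 Hollowpine=25 → close Greywater (overflow 21)
  32÷3 = 10 each, +1 to first 2
Round 5: Ashgrove=33 Cedarfen=35 Hollowpine=35 → close Ashgrove (overflow 28)
  33÷2 = 16 each, +1 to first 1
Round 6: Cedarfen=52 Hollowpine=51 → close Hollowpine (overflow 44)
  51÷1 = 51 each, +1 to first 0

Closure order: Briarlake, Fernhollow, Elkhorn, Greywater, Ashgrove, Hollowpine
Last habitat: Cedarfen with 103 animals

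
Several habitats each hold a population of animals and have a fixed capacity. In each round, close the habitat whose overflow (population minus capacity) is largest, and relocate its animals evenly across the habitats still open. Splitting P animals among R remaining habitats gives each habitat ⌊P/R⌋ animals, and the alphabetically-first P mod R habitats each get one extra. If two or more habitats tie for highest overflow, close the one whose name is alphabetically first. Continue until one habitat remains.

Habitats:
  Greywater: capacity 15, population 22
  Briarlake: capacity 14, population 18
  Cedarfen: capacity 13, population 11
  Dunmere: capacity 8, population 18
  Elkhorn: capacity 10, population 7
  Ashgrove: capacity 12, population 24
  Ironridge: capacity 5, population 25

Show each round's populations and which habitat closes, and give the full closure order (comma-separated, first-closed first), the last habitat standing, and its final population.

Closure order: Ironridge, Ashgrove, Dunmere, Greywater, Briarlake, Cedarfen
Last habitat: Elkhorn with 125 animals

Round 1: Ashgrove=24 Briarlake=18 Cedarfen=11 Dunmere=18 Elkhorn=7 Greywater=22 Ironridge=25 → close Ironridge (overflow 20)
  25÷6 = 4 each, +1 to first 1
Round 2: Ashgrove=29 Briarlake=22 Cedarfen=15 Dunmere=22 Elkhorn=11 Greywater=26 → close Ashgrove (overflow 17)
  29÷5 = 5 each, +1 to first 4
Round 3: Briarlake=28 Cedarfen=21 Dunmere=28 Elkhorn=17 Greywater=31 → close Dunmere (overflow 20)
  28÷4 = 7 each, +1 to first 0
Round 4: Briarlake=35 Cedarfen=28 Elkhorn=24 Greywater=38 → close Greywater (overflow 23)
  38÷3 = 12 each, +1 to first 2
Round 5: Briarlake=48 Cedarfen=41 Elkhorn=36 → close Briarlake (overflow 34)
  48÷2 = 24 each, +1 to first 0
Round 6: Cedarfen=65 Elkhorn=60 → close Cedarfen (overflow 52)
  65÷1 = 65 each, +1 to first 0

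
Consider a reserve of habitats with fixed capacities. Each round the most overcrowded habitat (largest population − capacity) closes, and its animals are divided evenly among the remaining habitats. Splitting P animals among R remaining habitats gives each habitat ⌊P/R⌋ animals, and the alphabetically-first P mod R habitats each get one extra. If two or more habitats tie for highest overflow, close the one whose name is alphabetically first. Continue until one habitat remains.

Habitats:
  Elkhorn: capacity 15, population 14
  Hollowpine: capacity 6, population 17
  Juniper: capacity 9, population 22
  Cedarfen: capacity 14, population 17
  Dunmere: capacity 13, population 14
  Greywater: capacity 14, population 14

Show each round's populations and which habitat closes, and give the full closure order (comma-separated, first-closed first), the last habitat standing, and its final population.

Round 1: Cedarfen=17 Dunmere=14 Elkhorn=14 Greywater=14 Hollowpine=17 Juniper=22 → close Juniper (overflow 13)
  22÷5 = 4 each, +1 to first 2
Round 2: Cedarfen=22 Dunmere=19 Elkhorn=18 Greywater=18 Hollowpine=21 → close Hollowpine (overflow 15)
  21÷4 = 5 each, +1 to first 1
Round 3: Cedarfen=28 Dunmere=24 Elkhorn=23 Greywater=23 → close Cedarfen (overflow 14)
  28÷3 = 9 each, +1 to first 1
Round 4: Dunmere=34 Elkhorn=32 Greywater=32 → close Dunmere (overflow 21)
  34÷2 = 17 each, +1 to first 0
Round 5: Elkhorn=49 Greywater=49 → close Greywater (overflow 35)
  49÷1 = 49 each, +1 to first 0

Closure order: Juniper, Hollowpine, Cedarfen, Dunmere, Greywater
Last habitat: Elkhorn with 98 animals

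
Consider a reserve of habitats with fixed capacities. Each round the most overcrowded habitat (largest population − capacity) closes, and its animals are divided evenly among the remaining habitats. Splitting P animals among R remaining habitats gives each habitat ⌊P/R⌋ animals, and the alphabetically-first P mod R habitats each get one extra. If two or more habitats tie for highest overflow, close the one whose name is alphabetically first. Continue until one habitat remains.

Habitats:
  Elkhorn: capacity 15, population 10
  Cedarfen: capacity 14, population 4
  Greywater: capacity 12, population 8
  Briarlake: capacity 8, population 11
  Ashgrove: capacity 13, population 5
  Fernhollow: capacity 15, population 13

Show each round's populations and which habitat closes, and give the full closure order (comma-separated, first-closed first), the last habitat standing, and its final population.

Closure order: Briarlake, Fernhollow, Elkhorn, Greywater, Ashgrove
Last habitat: Cedarfen with 51 animals

Round 1: Ashgrove=5 Briarlake=11 Cedarfen=4 Elkhorn=10 Fernhollow=13 Greywater=8 → close Briarlake (overflow 3)
  11÷5 = 2 each, +1 to first 1
Round 2: Ashgrove=8 Cedarfen=6 Elkhorn=12 Fernhollow=15 Greywater=10 → close Fernhollow (overflow 0)
  15÷4 = 3 each, +1 to first 3
Round 3: Ashgrove=12 Cedarfen=10 Elkhorn=16 Greywater=13 → close Elkhorn (overflow 1)
  16÷3 = 5 each, +1 to first 1
Round 4: Ashgrove=18 Cedarfen=15 Greywater=18 → close Greywater (overflow 6)
  18÷2 = 9 each, +1 to first 0
Round 5: Ashgrove=27 Cedarfen=24 → close Ashgrove (overflow 14)
  27÷1 = 27 each, +1 to first 0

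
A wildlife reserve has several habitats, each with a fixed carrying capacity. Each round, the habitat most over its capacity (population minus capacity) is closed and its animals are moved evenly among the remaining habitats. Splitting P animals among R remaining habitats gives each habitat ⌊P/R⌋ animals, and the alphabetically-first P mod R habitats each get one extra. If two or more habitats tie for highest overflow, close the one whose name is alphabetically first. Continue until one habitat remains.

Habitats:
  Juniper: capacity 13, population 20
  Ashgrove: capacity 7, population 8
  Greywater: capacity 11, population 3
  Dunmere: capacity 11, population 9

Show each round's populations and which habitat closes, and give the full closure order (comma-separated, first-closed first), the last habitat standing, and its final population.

Round 1: Ashgrove=8 Dunmere=9 Greywater=3 Juniper=20 → close Juniper (overflow 7)
  20÷3 = 6 each, +1 to first 2
Round 2: Ashgrove=15 Dunmere=16 Greywater=9 → close Ashgrove (overflow 8)
  15÷2 = 7 each, +1 to first 1
Round 3: Dunmere=24 Greywater=16 → close Dunmere (overflow 13)
  24÷1 = 24 each, +1 to first 0

Closure order: Juniper, Ashgrove, Dunmere
Last habitat: Greywater with 40 animals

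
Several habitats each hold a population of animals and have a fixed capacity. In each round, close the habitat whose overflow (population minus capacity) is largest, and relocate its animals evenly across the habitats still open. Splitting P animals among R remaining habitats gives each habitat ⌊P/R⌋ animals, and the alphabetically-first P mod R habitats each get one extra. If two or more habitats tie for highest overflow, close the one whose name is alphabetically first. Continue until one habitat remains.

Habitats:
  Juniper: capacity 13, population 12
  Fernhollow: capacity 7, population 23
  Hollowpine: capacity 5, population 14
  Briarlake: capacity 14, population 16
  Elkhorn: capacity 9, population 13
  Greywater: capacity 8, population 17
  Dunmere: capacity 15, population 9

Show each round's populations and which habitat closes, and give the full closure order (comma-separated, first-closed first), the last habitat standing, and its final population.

Closure order: Fernhollow, Greywater, Hollowpine, Briarlake, Elkhorn, Juniper
Last habitat: Dunmere with 104 animals

Round 1: Briarlake=16 Dunmere=9 Elkhorn=13 Fernhollow=23 Greywater=17 Hollowpine=14 Juniper=12 → close Fernhollow (overflow 16)
  23÷6 = 3 each, +1 to first 5
Round 2: Briarlake=20 Dunmere=13 Elkhorn=17 Greywater=21 Hollowpine=18 Juniper=15 → close Greywater (overflow 13)
  21÷5 = 4 each, +1 to first 1
Round 3: Briarlake=25 Dunmere=17 Elkhorn=21 Hollowpine=22 Juniper=19 → close Hollowpine (overflow 17)
  22÷4 = 5 each, +1 to first 2
Round 4: Briarlake=31 Dunmere=23 Elkhorn=26 Juniper=24 → close Briarlake (overflow 17)
  31÷3 = 10 each, +1 to first 1
Round 5: Dunmere=34 Elkhorn=36 Juniper=34 → close Elkhorn (overflow 27)
  36÷2 = 18 each, +1 to first 0
Round 6: Dunmere=52 Juniper=52 → close Juniper (overflow 39)
  52÷1 = 52 each, +1 to first 0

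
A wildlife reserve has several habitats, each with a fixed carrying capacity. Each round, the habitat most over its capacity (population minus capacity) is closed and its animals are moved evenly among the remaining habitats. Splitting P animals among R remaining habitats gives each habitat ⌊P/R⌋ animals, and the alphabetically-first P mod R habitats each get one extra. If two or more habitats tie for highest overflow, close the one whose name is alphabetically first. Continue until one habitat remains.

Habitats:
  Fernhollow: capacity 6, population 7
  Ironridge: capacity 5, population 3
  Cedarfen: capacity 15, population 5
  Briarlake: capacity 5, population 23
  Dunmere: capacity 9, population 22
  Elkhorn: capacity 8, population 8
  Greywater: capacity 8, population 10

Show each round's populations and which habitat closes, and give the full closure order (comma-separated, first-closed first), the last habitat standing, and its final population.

Closure order: Briarlake, Dunmere, Greywater, Fernhollow, Elkhorn, Ironridge
Last habitat: Cedarfen with 78 animals

Round 1: Briarlake=23 Cedarfen=5 Dunmere=22 Elkhorn=8 Fernhollow=7 Greywater=10 Ironridge=3 → close Briarlake (overflow 18)
  23÷6 = 3 each, +1 to first 5
Round 2: Cedarfen=9 Dunmere=26 Elkhorn=12 Fernhollow=11 Greywater=14 Ironridge=6 → close Dunmere (overflow 17)
  26÷5 = 5 each, +1 to first 1
Round 3: Cedarfen=15 Elkhorn=17 Fernhollow=16 Greywater=19 Ironridge=11 → close Greywater (overflow 11)
  19÷4 = 4 each, +1 to first 3
Round 4: Cedarfen=20 Elkhorn=22 Fernhollow=21 Ironridge=15 → close Fernhollow (overflow 15)
  21÷3 = 7 each, +1 to first 0
Round 5: Cedarfen=27 Elkhorn=29 Ironridge=22 → close Elkhorn (overflow 21)
  29÷2 = 14 each, +1 to first 1
Round 6: Cedarfen=42 Ironridge=36 → close Ironridge (overflow 31)
  36÷1 = 36 each, +1 to first 0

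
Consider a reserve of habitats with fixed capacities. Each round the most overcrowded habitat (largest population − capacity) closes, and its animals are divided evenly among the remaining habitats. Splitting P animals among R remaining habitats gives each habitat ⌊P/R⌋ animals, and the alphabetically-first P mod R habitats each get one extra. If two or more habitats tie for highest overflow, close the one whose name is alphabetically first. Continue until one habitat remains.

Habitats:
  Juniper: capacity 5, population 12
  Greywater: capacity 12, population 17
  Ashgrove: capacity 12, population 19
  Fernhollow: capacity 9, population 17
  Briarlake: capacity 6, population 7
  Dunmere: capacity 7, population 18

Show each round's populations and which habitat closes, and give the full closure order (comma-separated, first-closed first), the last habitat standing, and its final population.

Closure order: Dunmere, Fernhollow, Ashgrove, Juniper, Greywater
Last habitat: Briarlake with 90 animals

Round 1: Ashgrove=19 Briarlake=7 Dunmere=18 Fernhollow=17 Greywater=17 Juniper=12 → close Dunmere (overflow 11)
  18÷5 = 3 each, +1 to first 3
Round 2: Ashgrove=23 Briarlake=11 Fernhollow=21 Greywater=20 Juniper=15 → close Fernhollow (overflow 12)
  21÷4 = 5 each, +1 to first 1
Round 3: Ashgrove=29 Briarlake=16 Greywater=25 Juniper=20 → close Ashgrove (overflow 17)
  29÷3 = 9 each, +1 to first 2
Round 4: Briarlake=26 Greywater=35 Juniper=29 → close Juniper (overflow 24)
  29÷2 = 14 each, +1 to first 1
Round 5: Briarlake=41 Greywater=49 → close Greywater (overflow 37)
  49÷1 = 49 each, +1 to first 0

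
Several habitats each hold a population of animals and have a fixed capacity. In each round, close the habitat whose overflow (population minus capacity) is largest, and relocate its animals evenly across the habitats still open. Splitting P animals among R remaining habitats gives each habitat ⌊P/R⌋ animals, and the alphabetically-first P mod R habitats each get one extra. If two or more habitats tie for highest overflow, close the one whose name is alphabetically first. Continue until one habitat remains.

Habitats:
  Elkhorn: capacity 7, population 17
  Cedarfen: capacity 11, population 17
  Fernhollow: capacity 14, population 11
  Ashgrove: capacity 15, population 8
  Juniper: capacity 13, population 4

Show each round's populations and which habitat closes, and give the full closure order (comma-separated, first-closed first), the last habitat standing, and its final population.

Round 1: Ashgrove=8 Cedarfen=17 Elkhorn=17 Fernhollow=11 Juniper=4 → close Elkhorn (overflow 10)
  17÷4 = 4 each, +1 to first 1
Round 2: Ashgrove=13 Cedarfen=21 Fernhollow=15 Juniper=8 → close Cedarfen (overflow 10)
  21÷3 = 7 each, +1 to first 0
Round 3: Ashgrove=20 Fernhollow=22 Juniper=15 → close Fernhollow (overflow 8)
  22÷2 = 11 each, +1 to first 0
Round 4: Ashgrove=31 Juniper=26 → close Ashgrove (overflow 16)
  31÷1 = 31 each, +1 to first 0

Closure order: Elkhorn, Cedarfen, Fernhollow, Ashgrove
Last habitat: Juniper with 57 animals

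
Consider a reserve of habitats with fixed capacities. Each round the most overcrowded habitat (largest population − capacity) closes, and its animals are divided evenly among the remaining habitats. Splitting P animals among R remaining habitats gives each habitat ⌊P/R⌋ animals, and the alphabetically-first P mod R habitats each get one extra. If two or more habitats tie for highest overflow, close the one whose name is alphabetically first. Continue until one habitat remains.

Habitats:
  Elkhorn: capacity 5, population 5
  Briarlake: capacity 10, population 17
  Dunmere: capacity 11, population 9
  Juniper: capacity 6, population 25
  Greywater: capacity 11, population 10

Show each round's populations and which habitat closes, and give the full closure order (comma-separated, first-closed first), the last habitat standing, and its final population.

Round 1: Briarlake=17 Dunmere=9 Elkhorn=5 Greywater=10 Juniper=25 → close Juniper (overflow 19)
  25÷4 = 6 each, +1 to first 1
Round 2: Briarlake=24 Dunmere=15 Elkhorn=11 Greywater=16 → close Briarlake (overflow 14)
  24÷3 = 8 each, +1 to first 0
Round 3: Dunmere=23 Elkhorn=19 Greywater=24 → close Elkhorn (overflow 14)
  19÷2 = 9 each, +1 to first 1
Round 4: Dunmere=33 Greywater=33 → close Dunmere (overflow 22)
  33÷1 = 33 each, +1 to first 0

Closure order: Juniper, Briarlake, Elkhorn, Dunmere
Last habitat: Greywater with 66 animals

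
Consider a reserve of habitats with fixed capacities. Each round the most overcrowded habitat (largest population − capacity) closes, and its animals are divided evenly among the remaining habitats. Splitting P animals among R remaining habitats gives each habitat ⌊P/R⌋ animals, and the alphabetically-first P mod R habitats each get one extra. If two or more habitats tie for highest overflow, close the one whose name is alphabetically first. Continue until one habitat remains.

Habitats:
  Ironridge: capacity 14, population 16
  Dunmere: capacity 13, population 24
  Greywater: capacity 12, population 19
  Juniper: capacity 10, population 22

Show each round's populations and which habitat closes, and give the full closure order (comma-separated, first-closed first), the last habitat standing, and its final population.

Closure order: Juniper, Dunmere, Greywater
Last habitat: Ironridge with 81 animals

Round 1: Dunmere=24 Greywater=19 Ironridge=16 Juniper=22 → close Juniper (overflow 12)
  22÷3 = 7 each, +1 to first 1
Round 2: Dunmere=32 Greywater=26 Ironridge=23 → close Dunmere (overflow 19)
  32÷2 = 16 each, +1 to first 0
Round 3: Greywater=42 Ironridge=39 → close Greywater (overflow 30)
  42÷1 = 42 each, +1 to first 0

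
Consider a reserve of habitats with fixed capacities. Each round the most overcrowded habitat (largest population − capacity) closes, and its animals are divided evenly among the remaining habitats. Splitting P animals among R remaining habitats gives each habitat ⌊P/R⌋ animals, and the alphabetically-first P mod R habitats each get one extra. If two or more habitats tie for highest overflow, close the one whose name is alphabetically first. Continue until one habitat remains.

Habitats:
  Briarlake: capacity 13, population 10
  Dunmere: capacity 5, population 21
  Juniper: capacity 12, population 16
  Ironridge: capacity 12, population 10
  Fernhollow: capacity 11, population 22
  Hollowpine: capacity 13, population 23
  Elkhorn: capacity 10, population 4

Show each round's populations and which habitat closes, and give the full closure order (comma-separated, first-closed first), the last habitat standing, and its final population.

Round 1: Briarlake=10 Dunmere=21 Elkhorn=4 Fernhollow=22 Hollowpine=23 Ironridge=10 Juniper=16 → close Dunmere (overflow 16)
  21÷6 = 3 each, +1 to first 3
Round 2: Briarlake=14 Elkhorn=8 Fernhollow=26 Hollowpine=26 Ironridge=13 Juniper=19 → close Fernhollow (overflow 15)
  26÷5 = 5 each, +1 to first 1
Round 3: Briarlake=20 Elkhorn=13 Hollowpine=31 Ironridge=18 Juniper=24 → close Hollowpine (overflow 18)
  31÷4 = 7 each, +1 to first 3
Round 4: Briarlake=28 Elkhorn=21 Ironridge=26 Juniper=31 → close Juniper (overflow 19)
  31÷3 = 10 each, +1 to first 1
Round 5: Briarlake=39 Elkhorn=31 Ironridge=36 → close Briarlake (overflow 26)
  39÷2 = 19 each, +1 to first 1
Round 6: Elkhorn=51 Ironridge=55 → close Ironridge (overflow 43)
  55÷1 = 55 each, +1 to first 0

Closure order: Dunmere, Fernhollow, Hollowpine, Juniper, Briarlake, Ironridge
Last habitat: Elkhorn with 106 animals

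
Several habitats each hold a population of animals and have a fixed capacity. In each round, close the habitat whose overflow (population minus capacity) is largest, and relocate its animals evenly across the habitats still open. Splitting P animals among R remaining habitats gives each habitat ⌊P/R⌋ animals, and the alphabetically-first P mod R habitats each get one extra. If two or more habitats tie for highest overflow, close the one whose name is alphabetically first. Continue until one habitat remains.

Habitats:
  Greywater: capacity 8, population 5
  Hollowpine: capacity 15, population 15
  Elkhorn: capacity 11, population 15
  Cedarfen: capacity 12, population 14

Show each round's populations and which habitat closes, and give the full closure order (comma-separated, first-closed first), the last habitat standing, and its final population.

Closure order: Elkhorn, Cedarfen, Hollowpine
Last habitat: Greywater with 49 animals

Round 1: Cedarfen=14 Elkhorn=15 Greywater=5 Hollowpine=15 → close Elkhorn (overflow 4)
  15÷3 = 5 each, +1 to first 0
Round 2: Cedarfen=19 Greywater=10 Hollowpine=20 → close Cedarfen (overflow 7)
  19÷2 = 9 each, +1 to first 1
Round 3: Greywater=20 Hollowpine=29 → close Hollowpine (overflow 14)
  29÷1 = 29 each, +1 to first 0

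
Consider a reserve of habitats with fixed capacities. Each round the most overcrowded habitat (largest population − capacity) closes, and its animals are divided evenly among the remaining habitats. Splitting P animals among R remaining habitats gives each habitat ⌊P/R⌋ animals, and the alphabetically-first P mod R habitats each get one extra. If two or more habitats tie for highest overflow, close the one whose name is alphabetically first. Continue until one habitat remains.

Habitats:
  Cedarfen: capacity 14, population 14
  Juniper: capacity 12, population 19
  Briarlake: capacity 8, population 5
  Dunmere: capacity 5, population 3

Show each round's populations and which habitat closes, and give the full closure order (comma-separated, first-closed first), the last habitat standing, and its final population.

Round 1: Briarlake=5 Cedarfen=14 Dunmere=3 Juniper=19 → close Juniper (overflow 7)
  19÷3 = 6 each, +1 to first 1
Round 2: Briarlake=12 Cedarfen=20 Dunmere=9 → close Cedarfen (overflow 6)
  20÷2 = 10 each, +1 to first 0
Round 3: Briarlake=22 Dunmere=19 → close Briarlake (overflow 14)
  22÷1 = 22 each, +1 to first 0

Closure order: Juniper, Cedarfen, Briarlake
Last habitat: Dunmere with 41 animals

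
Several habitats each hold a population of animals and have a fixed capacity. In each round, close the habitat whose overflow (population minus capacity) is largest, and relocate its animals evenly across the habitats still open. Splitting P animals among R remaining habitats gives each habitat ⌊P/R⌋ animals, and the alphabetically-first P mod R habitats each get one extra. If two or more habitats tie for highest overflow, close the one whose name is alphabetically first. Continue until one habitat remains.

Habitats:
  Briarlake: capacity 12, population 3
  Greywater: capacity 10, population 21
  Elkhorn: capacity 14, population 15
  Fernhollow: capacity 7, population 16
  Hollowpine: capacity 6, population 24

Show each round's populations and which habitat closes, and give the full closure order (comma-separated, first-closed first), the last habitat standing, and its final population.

Round 1: Briarlake=3 Elkhorn=15 Fernhollow=16 Greywater=21 Hollowpine=24 → close Hollowpine (overflow 18)
  24÷4 = 6 each, +1 to first 0
Round 2: Briarlake=9 Elkhorn=21 Fernhollow=22 Greywater=27 → close Greywater (overflow 17)
  27÷3 = 9 each, +1 to first 0
Round 3: Briarlake=18 Elkhorn=30 Fernhollow=31 → close Fernhollow (overflow 24)
  31÷2 = 15 each, +1 to first 1
Round 4: Briarlake=34 Elkhorn=45 → close Elkhorn (overflow 31)
  45÷1 = 45 each, +1 to first 0

Closure order: Hollowpine, Greywater, Fernhollow, Elkhorn
Last habitat: Briarlake with 79 animals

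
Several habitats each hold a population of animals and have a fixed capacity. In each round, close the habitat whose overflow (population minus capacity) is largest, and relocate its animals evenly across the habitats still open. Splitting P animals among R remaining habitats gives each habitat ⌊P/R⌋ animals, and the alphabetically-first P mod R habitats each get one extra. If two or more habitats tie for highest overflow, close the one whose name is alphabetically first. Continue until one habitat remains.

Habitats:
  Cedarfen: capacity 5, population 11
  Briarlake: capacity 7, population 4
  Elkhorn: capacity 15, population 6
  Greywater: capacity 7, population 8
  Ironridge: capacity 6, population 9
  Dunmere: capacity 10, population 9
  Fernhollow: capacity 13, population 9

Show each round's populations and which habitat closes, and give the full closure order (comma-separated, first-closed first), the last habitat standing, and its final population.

Round 1: Briarlake=4 Cedarfen=11 Dunmere=9 Elkhorn=6 Fernhollow=9 Greywater=8 Ironridge=9 → close Cedarfen (overflow 6)
  11÷6 = 1 each, +1 to first 5
Round 2: Briarlake=6 Dunmere=11 Elkhorn=8 Fernhollow=11 Greywater=10 Ironridge=10 → close Ironridge (overflow 4)
  10÷5 = 2 each, +1 to first 0
Round 3: Briarlake=8 Dunmere=13 Elkhorn=10 Fernhollow=13 Greywater=12 → close Greywater (overflow 5)
  12÷4 = 3 each, +1 to first 0
Round 4: Briarlake=11 Dunmere=16 Elkhorn=13 Fernhollow=16 → close Dunmere (overflow 6)
  16÷3 = 5 each, +1 to first 1
Round 5: Briarlake=17 Elkhorn=18 Fernhollow=21 → close Briarlake (overflow 10)
  17÷2 = 8 each, +1 to first 1
Round 6: Elkhorn=27 Fernhollow=29 → close Fernhollow (overflow 16)
  29÷1 = 29 each, +1 to first 0

Closure order: Cedarfen, Ironridge, Greywater, Dunmere, Briarlake, Fernhollow
Last habitat: Elkhorn with 56 animals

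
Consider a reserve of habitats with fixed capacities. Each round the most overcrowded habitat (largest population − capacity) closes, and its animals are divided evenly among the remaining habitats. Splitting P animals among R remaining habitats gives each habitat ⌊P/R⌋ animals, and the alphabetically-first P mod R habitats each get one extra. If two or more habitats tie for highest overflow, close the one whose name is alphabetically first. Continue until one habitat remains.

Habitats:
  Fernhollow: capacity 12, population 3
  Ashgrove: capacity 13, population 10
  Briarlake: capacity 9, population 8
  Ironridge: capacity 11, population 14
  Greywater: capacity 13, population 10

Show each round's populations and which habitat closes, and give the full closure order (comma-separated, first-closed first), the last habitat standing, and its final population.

Round 1: Ashgrove=10 Briarlake=8 Fernhollow=3 Greywater=10 Ironridge=14 → close Ironridge (overflow 3)
  14÷4 = 3 each, +1 to first 2
Round 2: Ashgrove=14 Briarlake=12 Fernhollow=6 Greywater=13 → close Briarlake (overflow 3)
  12÷3 = 4 each, +1 to first 0
Round 3: Ashgrove=18 Fernhollow=10 Greywater=17 → close Ashgrove (overflow 5)
  18÷2 = 9 each, +1 to first 0
Round 4: Fernhollow=19 Greywater=26 → close Greywater (overflow 13)
  26÷1 = 26 each, +1 to first 0

Closure order: Ironridge, Briarlake, Ashgrove, Greywater
Last habitat: Fernhollow with 45 animals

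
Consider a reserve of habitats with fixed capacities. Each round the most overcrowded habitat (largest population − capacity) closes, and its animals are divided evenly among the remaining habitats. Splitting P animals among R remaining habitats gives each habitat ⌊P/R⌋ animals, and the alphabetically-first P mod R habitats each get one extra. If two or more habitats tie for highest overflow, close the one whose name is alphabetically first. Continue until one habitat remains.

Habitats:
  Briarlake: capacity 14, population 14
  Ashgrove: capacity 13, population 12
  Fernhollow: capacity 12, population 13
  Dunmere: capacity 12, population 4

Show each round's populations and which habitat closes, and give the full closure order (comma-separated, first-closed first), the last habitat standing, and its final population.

Round 1: Ashgrove=12 Briarlake=14 Dunmere=4 Fernhollow=13 → close Fernhollow (overflow 1)
  13÷3 = 4 each, +1 to first 1
Round 2: Ashgrove=17 Briarlake=18 Dunmere=8 → close Ashgrove (overflow 4)
  17÷2 = 8 each, +1 to first 1
Round 3: Briarlake=27 Dunmere=16 → close Briarlake (overflow 13)
  27÷1 = 27 each, +1 to first 0

Closure order: Fernhollow, Ashgrove, Briarlake
Last habitat: Dunmere with 43 animals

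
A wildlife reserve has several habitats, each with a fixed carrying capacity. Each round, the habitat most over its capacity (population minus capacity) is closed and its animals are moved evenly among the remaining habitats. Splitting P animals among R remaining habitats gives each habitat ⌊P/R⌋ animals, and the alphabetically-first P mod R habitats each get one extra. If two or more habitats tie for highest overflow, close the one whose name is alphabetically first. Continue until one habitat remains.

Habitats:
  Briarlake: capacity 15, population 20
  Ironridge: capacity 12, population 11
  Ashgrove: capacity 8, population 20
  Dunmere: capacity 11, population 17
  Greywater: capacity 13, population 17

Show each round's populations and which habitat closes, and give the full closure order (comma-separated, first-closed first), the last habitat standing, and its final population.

Round 1: Ashgrove=20 Briarlake=20 Dunmere=17 Greywater=17 Ironridge=11 → close Ashgrove (overflow 12)
  20÷4 = 5 each, +1 to first 0
Round 2: Briarlake=25 Dunmere=22 Greywater=22 Ironridge=16 → close Dunmere (overflow 11)
  22÷3 = 7 each, +1 to first 1
Round 3: Briarlake=33 Greywater=29 Ironridge=23 → close Briarlake (overflow 18)
  33÷2 = 16 each, +1 to first 1
Round 4: Greywater=46 Ironridge=39 → close Greywater (overflow 33)
  46÷1 = 46 each, +1 to first 0

Closure order: Ashgrove, Dunmere, Briarlake, Greywater
Last habitat: Ironridge with 85 animals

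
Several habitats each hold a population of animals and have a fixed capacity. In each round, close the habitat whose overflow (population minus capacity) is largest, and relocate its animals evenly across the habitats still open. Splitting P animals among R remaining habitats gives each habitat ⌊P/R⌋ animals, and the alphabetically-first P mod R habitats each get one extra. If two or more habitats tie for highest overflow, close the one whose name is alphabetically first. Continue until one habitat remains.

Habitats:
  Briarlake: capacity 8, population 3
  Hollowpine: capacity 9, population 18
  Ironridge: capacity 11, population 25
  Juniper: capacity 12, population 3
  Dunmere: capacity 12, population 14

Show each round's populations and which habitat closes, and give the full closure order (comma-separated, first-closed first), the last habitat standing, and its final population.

Closure order: Ironridge, Hollowpine, Dunmere, Briarlake
Last habitat: Juniper with 63 animals

Round 1: Briarlake=3 Dunmere=14 Hollowpine=18 Ironridge=25 Juniper=3 → close Ironridge (overflow 14)
  25÷4 = 6 each, +1 to first 1
Round 2: Briarlake=10 Dunmere=20 Hollowpine=24 Juniper=9 → close Hollowpine (overflow 15)
  24÷3 = 8 each, +1 to first 0
Round 3: Briarlake=18 Dunmere=28 Juniper=17 → close Dunmere (overflow 16)
  28÷2 = 14 each, +1 to first 0
Round 4: Briarlake=32 Juniper=31 → close Briarlake (overflow 24)
  32÷1 = 32 each, +1 to first 0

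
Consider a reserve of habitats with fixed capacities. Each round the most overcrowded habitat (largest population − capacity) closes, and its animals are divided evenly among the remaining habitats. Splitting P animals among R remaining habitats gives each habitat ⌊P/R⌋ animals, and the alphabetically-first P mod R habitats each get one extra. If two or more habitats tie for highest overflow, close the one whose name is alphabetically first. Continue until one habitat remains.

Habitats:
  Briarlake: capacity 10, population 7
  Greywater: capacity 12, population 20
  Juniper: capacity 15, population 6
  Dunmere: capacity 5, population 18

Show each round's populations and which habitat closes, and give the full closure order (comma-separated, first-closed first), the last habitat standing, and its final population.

Closure order: Dunmere, Greywater, Briarlake
Last habitat: Juniper with 51 animals

Round 1: Briarlake=7 Dunmere=18 Greywater=20 Juniper=6 → close Dunmere (overflow 13)
  18÷3 = 6 each, +1 to first 0
Round 2: Briarlake=13 Greywater=26 Juniper=12 → close Greywater (overflow 14)
  26÷2 = 13 each, +1 to first 0
Round 3: Briarlake=26 Juniper=25 → close Briarlake (overflow 16)
  26÷1 = 26 each, +1 to first 0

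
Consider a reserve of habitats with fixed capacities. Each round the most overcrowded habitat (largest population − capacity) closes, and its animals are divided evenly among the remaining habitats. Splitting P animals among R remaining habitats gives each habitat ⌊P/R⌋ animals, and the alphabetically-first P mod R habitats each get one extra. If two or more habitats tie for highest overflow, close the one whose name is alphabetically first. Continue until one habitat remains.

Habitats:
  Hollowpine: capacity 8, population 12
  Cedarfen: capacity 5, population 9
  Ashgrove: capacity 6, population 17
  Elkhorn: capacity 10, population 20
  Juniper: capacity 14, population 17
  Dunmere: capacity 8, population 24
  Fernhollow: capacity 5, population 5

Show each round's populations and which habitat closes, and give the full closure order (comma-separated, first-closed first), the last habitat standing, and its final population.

Closure order: Dunmere, Ashgrove, Elkhorn, Cedarfen, Hollowpine, Juniper
Last habitat: Fernhollow with 104 animals

Round 1: Ashgrove=17 Cedarfen=9 Dunmere=24 Elkhorn=20 Fernhollow=5 Hollowpine=12 Juniper=17 → close Dunmere (overflow 16)
  24÷6 = 4 each, +1 to first 0
Round 2: Ashgrove=21 Cedarfen=13 Elkhorn=24 Fernhollow=9 Hollowpine=16 Juniper=21 → close Ashgrove (overflow 15)
  21÷5 = 4 each, +1 to first 1
Round 3: Cedarfen=18 Elkhorn=28 Fernhollow=13 Hollowpine=20 Juniper=25 → close Elkhorn (overflow 18)
  28÷4 = 7 each, +1 to first 0
Round 4: Cedarfen=25 Fernhollow=20 Hollowpine=27 Juniper=32 → close Cedarfen (overflow 20)
  25÷3 = 8 each, +1 to first 1
Round 5: Fernhollow=29 Hollowpine=35 Juniper=40 → close Hollowpine (overflow 27)
  35÷2 = 17 each, +1 to first 1
Round 6: Fernhollow=47 Juniper=57 → close Juniper (overflow 43)
  57÷1 = 57 each, +1 to first 0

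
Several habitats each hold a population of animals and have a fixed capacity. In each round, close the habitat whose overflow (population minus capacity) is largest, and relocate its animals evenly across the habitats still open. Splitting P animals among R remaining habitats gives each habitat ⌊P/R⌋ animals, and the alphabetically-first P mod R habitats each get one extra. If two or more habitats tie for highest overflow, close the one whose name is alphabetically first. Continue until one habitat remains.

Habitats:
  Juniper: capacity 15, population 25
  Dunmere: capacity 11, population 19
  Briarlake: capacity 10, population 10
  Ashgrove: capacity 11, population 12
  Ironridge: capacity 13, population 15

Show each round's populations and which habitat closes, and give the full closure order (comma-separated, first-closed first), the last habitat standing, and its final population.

Closure order: Juniper, Dunmere, Ashgrove, Ironridge
Last habitat: Briarlake with 81 animals

Round 1: Ashgrove=12 Briarlake=10 Dunmere=19 Ironridge=15 Juniper=25 → close Juniper (overflow 10)
  25÷4 = 6 each, +1 to first 1
Round 2: Ashgrove=19 Briarlake=16 Dunmere=25 Ironridge=21 → close Dunmere (overflow 14)
  25÷3 = 8 each, +1 to first 1
Round 3: Ashgrove=28 Briarlake=24 Ironridge=29 → close Ashgrove (overflow 17)
  28÷2 = 14 each, +1 to first 0
Round 4: Briarlake=38 Ironridge=43 → close Ironridge (overflow 30)
  43÷1 = 43 each, +1 to first 0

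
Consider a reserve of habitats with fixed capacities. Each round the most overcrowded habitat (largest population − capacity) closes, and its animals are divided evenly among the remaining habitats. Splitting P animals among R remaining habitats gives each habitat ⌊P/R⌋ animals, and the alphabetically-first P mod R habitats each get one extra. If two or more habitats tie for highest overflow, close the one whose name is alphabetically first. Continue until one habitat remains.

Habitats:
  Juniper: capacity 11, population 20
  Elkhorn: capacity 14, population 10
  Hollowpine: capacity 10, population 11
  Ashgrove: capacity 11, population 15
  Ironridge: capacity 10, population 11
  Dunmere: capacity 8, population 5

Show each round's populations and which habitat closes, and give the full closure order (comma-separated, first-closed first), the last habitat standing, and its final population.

Closure order: Juniper, Ashgrove, Hollowpine, Ironridge, Dunmere
Last habitat: Elkhorn with 72 animals

Round 1: Ashgrove=15 Dunmere=5 Elkhorn=10 Hollowpine=11 Ironridge=11 Juniper=20 → close Juniper (overflow 9)
  20÷5 = 4 each, +1 to first 0
Round 2: Ashgrove=19 Dunmere=9 Elkhorn=14 Hollowpine=15 Ironridge=15 → close Ashgrove (overflow 8)
  19÷4 = 4 each, +1 to first 3
Round 3: Dunmere=14 Elkhorn=19 Hollowpine=20 Ironridge=19 → close Hollowpine (overflow 10)
  20÷3 = 6 each, +1 to first 2
Round 4: Dunmere=21 Elkhorn=26 Ironridge=25 → close Ironridge (overflow 15)
  25÷2 = 12 each, +1 to first 1
Round 5: Dunmere=34 Elkhorn=38 → close Dunmere (overflow 26)
  34÷1 = 34 each, +1 to first 0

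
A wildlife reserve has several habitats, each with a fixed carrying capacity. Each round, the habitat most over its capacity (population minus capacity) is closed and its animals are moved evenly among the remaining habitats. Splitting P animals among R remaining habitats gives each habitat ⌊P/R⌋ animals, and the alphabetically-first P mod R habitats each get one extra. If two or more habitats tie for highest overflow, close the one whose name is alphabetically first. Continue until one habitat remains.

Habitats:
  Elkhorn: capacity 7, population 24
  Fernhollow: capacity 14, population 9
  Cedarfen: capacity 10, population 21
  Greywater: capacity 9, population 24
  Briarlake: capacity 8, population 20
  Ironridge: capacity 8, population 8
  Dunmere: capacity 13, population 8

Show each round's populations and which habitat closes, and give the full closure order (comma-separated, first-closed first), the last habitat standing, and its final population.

Closure order: Elkhorn, Greywater, Briarlake, Cedarfen, Ironridge, Dunmere
Last habitat: Fernhollow with 114 animals

Round 1: Briarlake=20 Cedarfen=21 Dunmere=8 Elkhorn=24 Fernhollow=9 Greywater=24 Ironridge=8 → close Elkhorn (overflow 17)
  24÷6 = 4 each, +1 to first 0
Round 2: Briarlake=24 Cedarfen=25 Dunmere=12 Fernhollow=13 Greywater=28 Ironridge=12 → close Greywater (overflow 19)
  28÷5 = 5 each, +1 to first 3
Round 3: Briarlake=30 Cedarfen=31 Dunmere=18 Fernhollow=18 Ironridge=17 → close Briarlake (overflow 22)
  30÷4 = 7 each, +1 to first 2
Round 4: Cedarfen=39 Dunmere=26 Fernhollow=25 Ironridge=24 → close Cedarfen (overflow 29)
  39÷3 = 13 each, +1 to first 0
Round 5: Dunmere=39 Fernhollow=38 Ironridge=37 → close Ironridge (overflow 29)
  37÷2 = 18 each, +1 to first 1
Round 6: Dunmere=58 Fernhollow=56 → close Dunmere (overflow 45)
  58÷1 = 58 each, +1 to first 0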